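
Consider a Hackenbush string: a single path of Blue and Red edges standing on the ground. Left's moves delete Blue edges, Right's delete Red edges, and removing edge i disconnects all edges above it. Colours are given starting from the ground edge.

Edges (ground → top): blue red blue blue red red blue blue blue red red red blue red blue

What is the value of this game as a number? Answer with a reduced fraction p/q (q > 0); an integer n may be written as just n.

edge 1 of 15 (blue): { 0 |  } -> 1
edge 2 of 15 (red): { 0 | 1 } -> 1/2
edge 3 of 15 (blue): { 0, 1/2 | 1 } -> 3/4
edge 4 of 15 (blue): { 0, 1/2, 3/4 | 1 } -> 7/8
edge 5 of 15 (red): { 0, 1/2, 3/4 | 7/8, 1 } -> 13/16
edge 6 of 15 (red): { 0, 1/2, 3/4 | 13/16, 7/8, 1 } -> 25/32
edge 7 of 15 (blue): { 0, 1/2, 3/4, 25/32 | 13/16, 7/8, 1 } -> 51/64
edge 8 of 15 (blue): { 0, 1/2, 3/4, 25/32, 51/64 | 13/16, 7/8, 1 } -> 103/128
edge 9 of 15 (blue): { 0, 1/2, 3/4, 25/32, 51/64, 103/128 | 13/16, 7/8, 1 } -> 207/256
edge 10 of 15 (red): { 0, 1/2, 3/4, 25/32, 51/64, 103/128 | 207/256, 13/16, 7/8, 1 } -> 413/512
edge 11 of 15 (red): { 0, 1/2, 3/4, 25/32, 51/64, 103/128 | 413/512, 207/256, 13/16, 7/8, 1 } -> 825/1024
edge 12 of 15 (red): { 0, 1/2, 3/4, 25/32, 51/64, 103/128 | 825/1024, 413/512, 207/256, 13/16, 7/8, 1 } -> 1649/2048
edge 13 of 15 (blue): { 0, 1/2, 3/4, 25/32, 51/64, 103/128, 1649/2048 | 825/1024, 413/512, 207/256, 13/16, 7/8, 1 } -> 3299/4096
edge 14 of 15 (red): { 0, 1/2, 3/4, 25/32, 51/64, 103/128, 1649/2048 | 3299/4096, 825/1024, 413/512, 207/256, 13/16, 7/8, 1 } -> 6597/8192
edge 15 of 15 (blue): { 0, 1/2, 3/4, 25/32, 51/64, 103/128, 1649/2048, 6597/8192 | 3299/4096, 825/1024, 413/512, 207/256, 13/16, 7/8, 1 } -> 13195/16384

13195/16384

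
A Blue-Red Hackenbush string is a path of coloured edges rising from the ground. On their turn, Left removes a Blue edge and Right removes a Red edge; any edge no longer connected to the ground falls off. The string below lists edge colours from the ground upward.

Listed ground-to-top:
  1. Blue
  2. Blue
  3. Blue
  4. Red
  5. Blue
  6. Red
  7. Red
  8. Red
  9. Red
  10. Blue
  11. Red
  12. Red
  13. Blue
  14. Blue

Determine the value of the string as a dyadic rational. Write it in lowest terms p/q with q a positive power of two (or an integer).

5159/2048

G_1 [B]  L=[0]  R=[]  = 1
G_2 [BB]  L=[0 1]  R=[]  = 2
G_3 [BBB]  L=[0 1 2]  R=[]  = 3
G_4 [BBBR]  L=[0 1 2]  R=[3]  = 5/2
G_5 [BBBRB]  L=[0 1 2 5/2]  R=[3]  = 11/4
G_6 [BBBRBR]  L=[0 1 2 5/2]  R=[11/4 3]  = 21/8
G_7 [BBBRBRR]  L=[0 1 2 5/2]  R=[21/8 11/4 3]  = 41/16
G_8 [BBBRBRRR]  L=[0 1 2 5/2]  R=[41/16 21/8 11/4 3]  = 81/32
G_9 [BBBRBRRRR]  L=[0 1 2 5/2]  R=[81/32 41/16 21/8 11/4 3]  = 161/64
G_10 [BBBRBRRRRB]  L=[0 1 2 5/2 161/64]  R=[81/32 41/16 21/8 11/4 3]  = 323/128
G_11 [BBBRBRRRRBR]  L=[0 1 2 5/2 161/64]  R=[323/128 81/32 41/16 21/8 11/4 3]  = 645/256
G_12 [BBBRBRRRRBRR]  L=[0 1 2 5/2 161/64]  R=[645/256 323/128 81/32 41/16 21/8 11/4 3]  = 1289/512
G_13 [BBBRBRRRRBRRB]  L=[0 1 2 5/2 161/64 1289/512]  R=[645/256 323/128 81/32 41/16 21/8 11/4 3]  = 2579/1024
G_14 [BBBRBRRRRBRRBB]  L=[0 1 2 5/2 161/64 1289/512 2579/1024]  R=[645/256 323/128 81/32 41/16 21/8 11/4 3]  = 5159/2048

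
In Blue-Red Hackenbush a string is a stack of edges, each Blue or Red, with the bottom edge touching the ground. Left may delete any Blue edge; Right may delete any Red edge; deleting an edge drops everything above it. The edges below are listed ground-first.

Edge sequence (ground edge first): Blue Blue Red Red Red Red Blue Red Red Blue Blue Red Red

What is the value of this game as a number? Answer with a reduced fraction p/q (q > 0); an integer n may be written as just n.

B: Left { 0 }, Right { — } so simplest 1
BB: Left { 0; 1 }, Right { — } so simplest 2
BBR: Left { 0; 1 }, Right { 2 } so simplest 3/2
BBRR: Left { 0; 1 }, Right { 3/2; 2 } so simplest 5/4
BBRRR: Left { 0; 1 }, Right { 5/4; 3/2; 2 } so simplest 9/8
BBRRRR: Left { 0; 1 }, Right { 9/8; 5/4; 3/2; 2 } so simplest 17/16
BBRRRRB: Left { 0; 1; 17/16 }, Right { 9/8; 5/4; 3/2; 2 } so simplest 35/32
BBRRRRBR: Left { 0; 1; 17/16 }, Right { 35/32; 9/8; 5/4; 3/2; 2 } so simplest 69/64
BBRRRRBRR: Left { 0; 1; 17/16 }, Right { 69/64; 35/32; 9/8; 5/4; 3/2; 2 } so simplest 137/128
BBRRRRBRRB: Left { 0; 1; 17/16; 137/128 }, Right { 69/64; 35/32; 9/8; 5/4; 3/2; 2 } so simplest 275/256
BBRRRRBRRBB: Left { 0; 1; 17/16; 137/128; 275/256 }, Right { 69/64; 35/32; 9/8; 5/4; 3/2; 2 } so simplest 551/512
BBRRRRBRRBBR: Left { 0; 1; 17/16; 137/128; 275/256 }, Right { 551/512; 69/64; 35/32; 9/8; 5/4; 3/2; 2 } so simplest 1101/1024
BBRRRRBRRBBRR: Left { 0; 1; 17/16; 137/128; 275/256 }, Right { 1101/1024; 551/512; 69/64; 35/32; 9/8; 5/4; 3/2; 2 } so simplest 2201/2048

2201/2048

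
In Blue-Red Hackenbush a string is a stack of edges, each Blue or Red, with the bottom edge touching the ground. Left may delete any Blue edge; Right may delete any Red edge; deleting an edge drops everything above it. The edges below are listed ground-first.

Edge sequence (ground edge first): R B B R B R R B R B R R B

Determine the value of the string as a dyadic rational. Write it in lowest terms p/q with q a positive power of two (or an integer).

-1453/4096

step 1: add R to get R; options L={ none } R={ 0 } gives -1
step 2: add B to get RB; options L={ -1 } R={ 0 } gives -1/2
step 3: add B to get RBB; options L={ -1; -1/2 } R={ 0 } gives -1/4
step 4: add R to get RBBR; options L={ -1; -1/2 } R={ -1/4; 0 } gives -3/8
step 5: add B to get RBBRB; options L={ -1; -1/2; -3/8 } R={ -1/4; 0 } gives -5/16
step 6: add R to get RBBRBR; options L={ -1; -1/2; -3/8 } R={ -5/16; -1/4; 0 } gives -11/32
step 7: add R to get RBBRBRR; options L={ -1; -1/2; -3/8 } R={ -11/32; -5/16; -1/4; 0 } gives -23/64
step 8: add B to get RBBRBRRB; options L={ -1; -1/2; -3/8; -23/64 } R={ -11/32; -5/16; -1/4; 0 } gives -45/128
step 9: add R to get RBBRBRRBR; options L={ -1; -1/2; -3/8; -23/64 } R={ -45/128; -11/32; -5/16; -1/4; 0 } gives -91/256
step 10: add B to get RBBRBRRBRB; options L={ -1; -1/2; -3/8; -23/64; -91/256 } R={ -45/128; -11/32; -5/16; -1/4; 0 } gives -181/512
step 11: add R to get RBBRBRRBRBR; options L={ -1; -1/2; -3/8; -23/64; -91/256 } R={ -181/512; -45/128; -11/32; -5/16; -1/4; 0 } gives -363/1024
step 12: add R to get RBBRBRRBRBRR; options L={ -1; -1/2; -3/8; -23/64; -91/256 } R={ -363/1024; -181/512; -45/128; -11/32; -5/16; -1/4; 0 } gives -727/2048
step 13: add B to get RBBRBRRBRBRRB; options L={ -1; -1/2; -3/8; -23/64; -91/256; -727/2048 } R={ -363/1024; -181/512; -45/128; -11/32; -5/16; -1/4; 0 } gives -1453/4096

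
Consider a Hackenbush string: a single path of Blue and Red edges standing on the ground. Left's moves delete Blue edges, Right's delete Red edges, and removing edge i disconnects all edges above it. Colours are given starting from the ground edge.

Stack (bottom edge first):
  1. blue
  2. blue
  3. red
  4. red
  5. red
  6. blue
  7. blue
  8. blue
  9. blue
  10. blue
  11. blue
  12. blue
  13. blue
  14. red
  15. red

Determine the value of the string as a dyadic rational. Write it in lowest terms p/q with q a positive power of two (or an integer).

1 of 15 · b · max L 0 · min R +∞ = 1
2 of 15 · bb · max L 1 · min R +∞ = 2
3 of 15 · bbr · max L 1 · min R 2 = 3/2
4 of 15 · bbrr · max L 1 · min R 3/2 = 5/4
5 of 15 · bbrrr · max L 1 · min R 5/4 = 9/8
6 of 15 · bbrrrb · max L 9/8 · min R 5/4 = 19/16
7 of 15 · bbrrrbb · max L 19/16 · min R 5/4 = 39/32
8 of 15 · bbrrrbbb · max L 39/32 · min R 5/4 = 79/64
9 of 15 · bbrrrbbbb · max L 79/64 · min R 5/4 = 159/128
10 of 15 · bbrrrbbbbb · max L 159/128 · min R 5/4 = 319/256
11 of 15 · bbrrrbbbbbb · max L 319/256 · min R 5/4 = 639/512
12 of 15 · bbrrrbbbbbbb · max L 639/512 · min R 5/4 = 1279/1024
13 of 15 · bbrrrbbbbbbbb · max L 1279/1024 · min R 5/4 = 2559/2048
14 of 15 · bbrrrbbbbbbbbr · max L 1279/1024 · min R 2559/2048 = 5117/4096
15 of 15 · bbrrrbbbbbbbbrr · max L 1279/1024 · min R 5117/4096 = 10233/8192

10233/8192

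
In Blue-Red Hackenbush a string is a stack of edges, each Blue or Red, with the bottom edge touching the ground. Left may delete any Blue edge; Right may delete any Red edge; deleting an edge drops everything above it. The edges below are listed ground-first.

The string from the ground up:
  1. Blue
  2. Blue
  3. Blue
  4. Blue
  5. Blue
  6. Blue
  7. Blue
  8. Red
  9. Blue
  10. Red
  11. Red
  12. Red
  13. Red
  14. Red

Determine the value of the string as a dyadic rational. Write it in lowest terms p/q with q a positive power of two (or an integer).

Prefix values for Blue Blue Blue Blue Blue Blue Blue Red Blue Red Red Red Red Red via {L|R} + simplicity:
step 1: add Blue to get B; options L={ 0 } R={ · } so 1
step 2: add Blue to get BB; options L={ 0 1 } R={ · } so 2
step 3: add Blue to get BBB; options L={ 0 1 2 } R={ · } so 3
step 4: add Blue to get BBBB; options L={ 0 1 2 3 } R={ · } so 4
step 5: add Blue to get BBBBB; options L={ 0 1 2 3 4 } R={ · } so 5
step 6: add Blue to get BBBBBB; options L={ 0 1 2 3 4 5 } R={ · } so 6
step 7: add Blue to get BBBBBBB; options L={ 0 1 2 3 4 5 6 } R={ · } so 7
step 8: add Red to get BBBBBBBR; options L={ 0 1 2 3 4 5 6 } R={ 7 } so 13/2
step 9: add Blue to get BBBBBBBRB; options L={ 0 1 2 3 4 5 6 13/2 } R={ 7 } so 27/4
step 10: add Red to get BBBBBBBRBR; options L={ 0 1 2 3 4 5 6 13/2 } R={ 27/4 7 } so 53/8
step 11: add Red to get BBBBBBBRBRR; options L={ 0 1 2 3 4 5 6 13/2 } R={ 53/8 27/4 7 } so 105/16
step 12: add Red to get BBBBBBBRBRRR; options L={ 0 1 2 3 4 5 6 13/2 } R={ 105/16 53/8 27/4 7 } so 209/32
step 13: add Red to get BBBBBBBRBRRRR; options L={ 0 1 2 3 4 5 6 13/2 } R={ 209/32 105/16 53/8 27/4 7 } so 417/64
step 14: add Red to get BBBBBBBRBRRRRR; options L={ 0 1 2 3 4 5 6 13/2 } R={ 417/64 209/32 105/16 53/8 27/4 7 } so 833/128

833/128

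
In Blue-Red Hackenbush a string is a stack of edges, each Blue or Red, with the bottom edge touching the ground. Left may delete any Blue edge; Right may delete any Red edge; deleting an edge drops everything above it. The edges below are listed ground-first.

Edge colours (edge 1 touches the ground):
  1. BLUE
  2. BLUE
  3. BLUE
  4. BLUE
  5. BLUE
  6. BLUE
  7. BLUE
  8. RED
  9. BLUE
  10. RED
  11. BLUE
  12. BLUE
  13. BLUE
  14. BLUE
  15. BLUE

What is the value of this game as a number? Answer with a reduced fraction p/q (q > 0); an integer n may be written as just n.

Recurse on prefixes of the 15-edge string BLUE BLUE BLUE BLUE BLUE BLUE BLUE RED BLUE RED BLUE BLUE BLUE BLUE BLUE:
edge 1 of 15 (BLUE): { 0 | — } => 1
edge 2 of 15 (BLUE): { 0, 1 | — } => 2
edge 3 of 15 (BLUE): { 0, 1, 2 | — } => 3
edge 4 of 15 (BLUE): { 0, 1, 2, 3 | — } => 4
edge 5 of 15 (BLUE): { 0, 1, 2, 3, 4 | — } => 5
edge 6 of 15 (BLUE): { 0, 1, 2, 3, 4, 5 | — } => 6
edge 7 of 15 (BLUE): { 0, 1, 2, 3, 4, 5, 6 | — } => 7
edge 8 of 15 (RED): { 0, 1, 2, 3, 4, 5, 6 | 7 } => 13/2
edge 9 of 15 (BLUE): { 0, 1, 2, 3, 4, 5, 6, 13/2 | 7 } => 27/4
edge 10 of 15 (RED): { 0, 1, 2, 3, 4, 5, 6, 13/2 | 27/4, 7 } => 53/8
edge 11 of 15 (BLUE): { 0, 1, 2, 3, 4, 5, 6, 13/2, 53/8 | 27/4, 7 } => 107/16
edge 12 of 15 (BLUE): { 0, 1, 2, 3, 4, 5, 6, 13/2, 53/8, 107/16 | 27/4, 7 } => 215/32
edge 13 of 15 (BLUE): { 0, 1, 2, 3, 4, 5, 6, 13/2, 53/8, 107/16, 215/32 | 27/4, 7 } => 431/64
edge 14 of 15 (BLUE): { 0, 1, 2, 3, 4, 5, 6, 13/2, 53/8, 107/16, 215/32, 431/64 | 27/4, 7 } => 863/128
edge 15 of 15 (BLUE): { 0, 1, 2, 3, 4, 5, 6, 13/2, 53/8, 107/16, 215/32, 431/64, 863/128 | 27/4, 7 } => 1727/256

1727/256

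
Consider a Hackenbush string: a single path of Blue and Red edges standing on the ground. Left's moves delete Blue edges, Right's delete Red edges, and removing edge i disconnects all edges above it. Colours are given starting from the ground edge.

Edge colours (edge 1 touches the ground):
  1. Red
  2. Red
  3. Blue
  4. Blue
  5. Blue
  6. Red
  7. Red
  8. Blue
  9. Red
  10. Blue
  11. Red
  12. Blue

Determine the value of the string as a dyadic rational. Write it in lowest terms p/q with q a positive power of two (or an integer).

value_1 [R]  L=[none]  R=[0]  => -1
value_2 [RR]  L=[none]  R=[-1,0]  => -2
value_3 [RRB]  L=[-2]  R=[-1,0]  => -3/2
value_4 [RRBB]  L=[-2,-3/2]  R=[-1,0]  => -5/4
value_5 [RRBBB]  L=[-2,-3/2,-5/4]  R=[-1,0]  => -9/8
value_6 [RRBBBR]  L=[-2,-3/2,-5/4]  R=[-9/8,-1,0]  => -19/16
value_7 [RRBBBRR]  L=[-2,-3/2,-5/4]  R=[-19/16,-9/8,-1,0]  => -39/32
value_8 [RRBBBRRB]  L=[-2,-3/2,-5/4,-39/32]  R=[-19/16,-9/8,-1,0]  => -77/64
value_9 [RRBBBRRBR]  L=[-2,-3/2,-5/4,-39/32]  R=[-77/64,-19/16,-9/8,-1,0]  => -155/128
value_10 [RRBBBRRBRB]  L=[-2,-3/2,-5/4,-39/32,-155/128]  R=[-77/64,-19/16,-9/8,-1,0]  => -309/256
value_11 [RRBBBRRBRBR]  L=[-2,-3/2,-5/4,-39/32,-155/128]  R=[-309/256,-77/64,-19/16,-9/8,-1,0]  => -619/512
value_12 [RRBBBRRBRBRB]  L=[-2,-3/2,-5/4,-39/32,-155/128,-619/512]  R=[-309/256,-77/64,-19/16,-9/8,-1,0]  => -1237/1024

-1237/1024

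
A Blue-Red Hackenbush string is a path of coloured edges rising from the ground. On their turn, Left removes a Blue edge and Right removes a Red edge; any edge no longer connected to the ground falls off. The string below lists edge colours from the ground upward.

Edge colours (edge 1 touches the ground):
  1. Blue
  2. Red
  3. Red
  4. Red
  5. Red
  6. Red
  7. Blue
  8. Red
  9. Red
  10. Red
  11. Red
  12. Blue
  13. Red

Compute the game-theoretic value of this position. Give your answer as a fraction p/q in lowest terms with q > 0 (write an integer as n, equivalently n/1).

val_1 [B]  L=[0]  R=[·]  = 1
val_2 [BR]  L=[0]  R=[1]  = 1/2
val_3 [BRR]  L=[0]  R=[1/2,1]  = 1/4
val_4 [BRRR]  L=[0]  R=[1/4,1/2,1]  = 1/8
val_5 [BRRRR]  L=[0]  R=[1/8,1/4,1/2,1]  = 1/16
val_6 [BRRRRR]  L=[0]  R=[1/16,1/8,1/4,1/2,1]  = 1/32
val_7 [BRRRRRB]  L=[0,1/32]  R=[1/16,1/8,1/4,1/2,1]  = 3/64
val_8 [BRRRRRBR]  L=[0,1/32]  R=[3/64,1/16,1/8,1/4,1/2,1]  = 5/128
val_9 [BRRRRRBRR]  L=[0,1/32]  R=[5/128,3/64,1/16,1/8,1/4,1/2,1]  = 9/256
val_10 [BRRRRRBRRR]  L=[0,1/32]  R=[9/256,5/128,3/64,1/16,1/8,1/4,1/2,1]  = 17/512
val_11 [BRRRRRBRRRR]  L=[0,1/32]  R=[17/512,9/256,5/128,3/64,1/16,1/8,1/4,1/2,1]  = 33/1024
val_12 [BRRRRRBRRRRB]  L=[0,1/32,33/1024]  R=[17/512,9/256,5/128,3/64,1/16,1/8,1/4,1/2,1]  = 67/2048
val_13 [BRRRRRBRRRRBR]  L=[0,1/32,33/1024]  R=[67/2048,17/512,9/256,5/128,3/64,1/16,1/8,1/4,1/2,1]  = 133/4096

133/4096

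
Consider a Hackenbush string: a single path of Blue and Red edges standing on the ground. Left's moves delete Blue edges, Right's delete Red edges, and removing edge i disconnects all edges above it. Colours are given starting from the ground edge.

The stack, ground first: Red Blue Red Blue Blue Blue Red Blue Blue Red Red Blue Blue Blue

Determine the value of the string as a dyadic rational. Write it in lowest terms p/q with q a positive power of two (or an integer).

-4401/8192

Recurse on prefixes of the 14-edge string Red Blue Red Blue Blue Blue Red Blue Blue Red Red Blue Blue Blue:
edge 1 of 14 (Red): { · | 0 } so -1
edge 2 of 14 (Blue): { -1 | 0 } so -1/2
edge 3 of 14 (Red): { -1 | -1/2; 0 } so -3/4
edge 4 of 14 (Blue): { -1; -3/4 | -1/2; 0 } so -5/8
edge 5 of 14 (Blue): { -1; -3/4; -5/8 | -1/2; 0 } so -9/16
edge 6 of 14 (Blue): { -1; -3/4; -5/8; -9/16 | -1/2; 0 } so -17/32
edge 7 of 14 (Red): { -1; -3/4; -5/8; -9/16 | -17/32; -1/2; 0 } so -35/64
edge 8 of 14 (Blue): { -1; -3/4; -5/8; -9/16; -35/64 | -17/32; -1/2; 0 } so -69/128
edge 9 of 14 (Blue): { -1; -3/4; -5/8; -9/16; -35/64; -69/128 | -17/32; -1/2; 0 } so -137/256
edge 10 of 14 (Red): { -1; -3/4; -5/8; -9/16; -35/64; -69/128 | -137/256; -17/32; -1/2; 0 } so -275/512
edge 11 of 14 (Red): { -1; -3/4; -5/8; -9/16; -35/64; -69/128 | -275/512; -137/256; -17/32; -1/2; 0 } so -551/1024
edge 12 of 14 (Blue): { -1; -3/4; -5/8; -9/16; -35/64; -69/128; -551/1024 | -275/512; -137/256; -17/32; -1/2; 0 } so -1101/2048
edge 13 of 14 (Blue): { -1; -3/4; -5/8; -9/16; -35/64; -69/128; -551/1024; -1101/2048 | -275/512; -137/256; -17/32; -1/2; 0 } so -2201/4096
edge 14 of 14 (Blue): { -1; -3/4; -5/8; -9/16; -35/64; -69/128; -551/1024; -1101/2048; -2201/4096 | -275/512; -137/256; -17/32; -1/2; 0 } so -4401/8192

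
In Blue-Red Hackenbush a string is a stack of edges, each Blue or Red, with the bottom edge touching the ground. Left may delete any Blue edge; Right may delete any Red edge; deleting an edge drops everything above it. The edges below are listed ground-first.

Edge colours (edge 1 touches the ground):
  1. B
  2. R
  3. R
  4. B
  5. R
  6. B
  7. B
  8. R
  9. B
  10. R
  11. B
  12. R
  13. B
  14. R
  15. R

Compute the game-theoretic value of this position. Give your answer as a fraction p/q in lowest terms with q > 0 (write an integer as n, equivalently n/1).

5801/16384

edge 1 of 15 (B): { 0 |  } = 1
edge 2 of 15 (R): { 0 | 1 } = 1/2
edge 3 of 15 (R): { 0 | 1/2 1 } = 1/4
edge 4 of 15 (B): { 0 1/4 | 1/2 1 } = 3/8
edge 5 of 15 (R): { 0 1/4 | 3/8 1/2 1 } = 5/16
edge 6 of 15 (B): { 0 1/4 5/16 | 3/8 1/2 1 } = 11/32
edge 7 of 15 (B): { 0 1/4 5/16 11/32 | 3/8 1/2 1 } = 23/64
edge 8 of 15 (R): { 0 1/4 5/16 11/32 | 23/64 3/8 1/2 1 } = 45/128
edge 9 of 15 (B): { 0 1/4 5/16 11/32 45/128 | 23/64 3/8 1/2 1 } = 91/256
edge 10 of 15 (R): { 0 1/4 5/16 11/32 45/128 | 91/256 23/64 3/8 1/2 1 } = 181/512
edge 11 of 15 (B): { 0 1/4 5/16 11/32 45/128 181/512 | 91/256 23/64 3/8 1/2 1 } = 363/1024
edge 12 of 15 (R): { 0 1/4 5/16 11/32 45/128 181/512 | 363/1024 91/256 23/64 3/8 1/2 1 } = 725/2048
edge 13 of 15 (B): { 0 1/4 5/16 11/32 45/128 181/512 725/2048 | 363/1024 91/256 23/64 3/8 1/2 1 } = 1451/4096
edge 14 of 15 (R): { 0 1/4 5/16 11/32 45/128 181/512 725/2048 | 1451/4096 363/1024 91/256 23/64 3/8 1/2 1 } = 2901/8192
edge 15 of 15 (R): { 0 1/4 5/16 11/32 45/128 181/512 725/2048 | 2901/8192 1451/4096 363/1024 91/256 23/64 3/8 1/2 1 } = 5801/16384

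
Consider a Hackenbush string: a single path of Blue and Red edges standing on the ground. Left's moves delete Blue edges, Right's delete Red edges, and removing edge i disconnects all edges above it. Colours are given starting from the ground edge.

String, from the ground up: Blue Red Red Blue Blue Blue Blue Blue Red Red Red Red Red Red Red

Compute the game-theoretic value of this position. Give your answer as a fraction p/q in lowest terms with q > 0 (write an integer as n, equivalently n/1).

7937/16384

1 of 15 · B · max L 0 · min R +∞ gives 1
2 of 15 · BR · max L 0 · min R 1 gives 1/2
3 of 15 · BRR · max L 0 · min R 1/2 gives 1/4
4 of 15 · BRRB · max L 1/4 · min R 1/2 gives 3/8
5 of 15 · BRRBB · max L 3/8 · min R 1/2 gives 7/16
6 of 15 · BRRBBB · max L 7/16 · min R 1/2 gives 15/32
7 of 15 · BRRBBBB · max L 15/32 · min R 1/2 gives 31/64
8 of 15 · BRRBBBBB · max L 31/64 · min R 1/2 gives 63/128
9 of 15 · BRRBBBBBR · max L 31/64 · min R 63/128 gives 125/256
10 of 15 · BRRBBBBBRR · max L 31/64 · min R 125/256 gives 249/512
11 of 15 · BRRBBBBBRRR · max L 31/64 · min R 249/512 gives 497/1024
12 of 15 · BRRBBBBBRRRR · max L 31/64 · min R 497/1024 gives 993/2048
13 of 15 · BRRBBBBBRRRRR · max L 31/64 · min R 993/2048 gives 1985/4096
14 of 15 · BRRBBBBBRRRRRR · max L 31/64 · min R 1985/4096 gives 3969/8192
15 of 15 · BRRBBBBBRRRRRRR · max L 31/64 · min R 3969/8192 gives 7937/16384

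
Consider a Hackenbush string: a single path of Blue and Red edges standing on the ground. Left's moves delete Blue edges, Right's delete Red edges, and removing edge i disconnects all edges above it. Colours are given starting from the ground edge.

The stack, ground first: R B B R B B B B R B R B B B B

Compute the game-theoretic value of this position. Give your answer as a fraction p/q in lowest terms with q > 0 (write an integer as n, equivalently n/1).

edge 1 of 15 (R): {  | 0 } so -1
edge 2 of 15 (B): { -1 | 0 } so -1/2
edge 3 of 15 (B): { -1; -1/2 | 0 } so -1/4
edge 4 of 15 (R): { -1; -1/2 | -1/4; 0 } so -3/8
edge 5 of 15 (B): { -1; -1/2; -3/8 | -1/4; 0 } so -5/16
edge 6 of 15 (B): { -1; -1/2; -3/8; -5/16 | -1/4; 0 } so -9/32
edge 7 of 15 (B): { -1; -1/2; -3/8; -5/16; -9/32 | -1/4; 0 } so -17/64
edge 8 of 15 (B): { -1; -1/2; -3/8; -5/16; -9/32; -17/64 | -1/4; 0 } so -33/128
edge 9 of 15 (R): { -1; -1/2; -3/8; -5/16; -9/32; -17/64 | -33/128; -1/4; 0 } so -67/256
edge 10 of 15 (B): { -1; -1/2; -3/8; -5/16; -9/32; -17/64; -67/256 | -33/128; -1/4; 0 } so -133/512
edge 11 of 15 (R): { -1; -1/2; -3/8; -5/16; -9/32; -17/64; -67/256 | -133/512; -33/128; -1/4; 0 } so -267/1024
edge 12 of 15 (B): { -1; -1/2; -3/8; -5/16; -9/32; -17/64; -67/256; -267/1024 | -133/512; -33/128; -1/4; 0 } so -533/2048
edge 13 of 15 (B): { -1; -1/2; -3/8; -5/16; -9/32; -17/64; -67/256; -267/1024; -533/2048 | -133/512; -33/128; -1/4; 0 } so -1065/4096
edge 14 of 15 (B): { -1; -1/2; -3/8; -5/16; -9/32; -17/64; -67/256; -267/1024; -533/2048; -1065/4096 | -133/512; -33/128; -1/4; 0 } so -2129/8192
edge 15 of 15 (B): { -1; -1/2; -3/8; -5/16; -9/32; -17/64; -67/256; -267/1024; -533/2048; -1065/4096; -2129/8192 | -133/512; -33/128; -1/4; 0 } so -4257/16384

-4257/16384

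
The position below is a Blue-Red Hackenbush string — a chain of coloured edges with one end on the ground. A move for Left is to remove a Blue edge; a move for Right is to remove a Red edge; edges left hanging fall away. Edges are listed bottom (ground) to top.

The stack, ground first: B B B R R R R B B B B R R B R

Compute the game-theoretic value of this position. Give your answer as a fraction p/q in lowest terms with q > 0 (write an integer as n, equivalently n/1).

8677/4096

edge 1 of 15 (B): { 0 |  } = 1
edge 2 of 15 (B): { 0 1 |  } = 2
edge 3 of 15 (B): { 0 1 2 |  } = 3
edge 4 of 15 (R): { 0 1 2 | 3 } = 5/2
edge 5 of 15 (R): { 0 1 2 | 5/2 3 } = 9/4
edge 6 of 15 (R): { 0 1 2 | 9/4 5/2 3 } = 17/8
edge 7 of 15 (R): { 0 1 2 | 17/8 9/4 5/2 3 } = 33/16
edge 8 of 15 (B): { 0 1 2 33/16 | 17/8 9/4 5/2 3 } = 67/32
edge 9 of 15 (B): { 0 1 2 33/16 67/32 | 17/8 9/4 5/2 3 } = 135/64
edge 10 of 15 (B): { 0 1 2 33/16 67/32 135/64 | 17/8 9/4 5/2 3 } = 271/128
edge 11 of 15 (B): { 0 1 2 33/16 67/32 135/64 271/128 | 17/8 9/4 5/2 3 } = 543/256
edge 12 of 15 (R): { 0 1 2 33/16 67/32 135/64 271/128 | 543/256 17/8 9/4 5/2 3 } = 1085/512
edge 13 of 15 (R): { 0 1 2 33/16 67/32 135/64 271/128 | 1085/512 543/256 17/8 9/4 5/2 3 } = 2169/1024
edge 14 of 15 (B): { 0 1 2 33/16 67/32 135/64 271/128 2169/1024 | 1085/512 543/256 17/8 9/4 5/2 3 } = 4339/2048
edge 15 of 15 (R): { 0 1 2 33/16 67/32 135/64 271/128 2169/1024 | 4339/2048 1085/512 543/256 17/8 9/4 5/2 3 } = 8677/4096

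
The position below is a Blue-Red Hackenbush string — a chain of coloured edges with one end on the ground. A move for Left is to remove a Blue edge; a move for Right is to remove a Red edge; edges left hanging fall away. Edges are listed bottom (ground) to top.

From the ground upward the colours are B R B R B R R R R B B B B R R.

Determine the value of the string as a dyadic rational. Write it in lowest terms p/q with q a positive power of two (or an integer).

10361/16384

step 1: add B to get B; options L={ 0 } R={ none } -> 1
step 2: add R to get BR; options L={ 0 } R={ 1 } -> 1/2
step 3: add B to get BRB; options L={ 0, 1/2 } R={ 1 } -> 3/4
step 4: add R to get BRBR; options L={ 0, 1/2 } R={ 3/4, 1 } -> 5/8
step 5: add B to get BRBRB; options L={ 0, 1/2, 5/8 } R={ 3/4, 1 } -> 11/16
step 6: add R to get BRBRBR; options L={ 0, 1/2, 5/8 } R={ 11/16, 3/4, 1 } -> 21/32
step 7: add R to get BRBRBRR; options L={ 0, 1/2, 5/8 } R={ 21/32, 11/16, 3/4, 1 } -> 41/64
step 8: add R to get BRBRBRRR; options L={ 0, 1/2, 5/8 } R={ 41/64, 21/32, 11/16, 3/4, 1 } -> 81/128
step 9: add R to get BRBRBRRRR; options L={ 0, 1/2, 5/8 } R={ 81/128, 41/64, 21/32, 11/16, 3/4, 1 } -> 161/256
step 10: add B to get BRBRBRRRRB; options L={ 0, 1/2, 5/8, 161/256 } R={ 81/128, 41/64, 21/32, 11/16, 3/4, 1 } -> 323/512
step 11: add B to get BRBRBRRRRBB; options L={ 0, 1/2, 5/8, 161/256, 323/512 } R={ 81/128, 41/64, 21/32, 11/16, 3/4, 1 } -> 647/1024
step 12: add B to get BRBRBRRRRBBB; options L={ 0, 1/2, 5/8, 161/256, 323/512, 647/1024 } R={ 81/128, 41/64, 21/32, 11/16, 3/4, 1 } -> 1295/2048
step 13: add B to get BRBRBRRRRBBBB; options L={ 0, 1/2, 5/8, 161/256, 323/512, 647/1024, 1295/2048 } R={ 81/128, 41/64, 21/32, 11/16, 3/4, 1 } -> 2591/4096
step 14: add R to get BRBRBRRRRBBBBR; options L={ 0, 1/2, 5/8, 161/256, 323/512, 647/1024, 1295/2048 } R={ 2591/4096, 81/128, 41/64, 21/32, 11/16, 3/4, 1 } -> 5181/8192
step 15: add R to get BRBRBRRRRBBBBRR; options L={ 0, 1/2, 5/8, 161/256, 323/512, 647/1024, 1295/2048 } R={ 5181/8192, 2591/4096, 81/128, 41/64, 21/32, 11/16, 3/4, 1 } -> 10361/16384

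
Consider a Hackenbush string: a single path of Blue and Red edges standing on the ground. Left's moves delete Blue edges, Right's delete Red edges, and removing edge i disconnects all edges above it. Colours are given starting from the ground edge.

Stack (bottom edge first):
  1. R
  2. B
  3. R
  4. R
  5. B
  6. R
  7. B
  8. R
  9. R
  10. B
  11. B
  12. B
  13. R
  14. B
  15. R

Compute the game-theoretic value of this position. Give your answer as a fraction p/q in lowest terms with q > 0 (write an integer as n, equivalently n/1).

-13707/16384

Recurse on prefixes of the 15-edge string R B R R B R B R R B B B R B R:
1 of 15 · R · max L −∞ · min R 0 => -1
2 of 15 · RB · max L -1 · min R 0 => -1/2
3 of 15 · RBR · max L -1 · min R -1/2 => -3/4
4 of 15 · RBRR · max L -1 · min R -3/4 => -7/8
5 of 15 · RBRRB · max L -7/8 · min R -3/4 => -13/16
6 of 15 · RBRRBR · max L -7/8 · min R -13/16 => -27/32
7 of 15 · RBRRBRB · max L -27/32 · min R -13/16 => -53/64
8 of 15 · RBRRBRBR · max L -27/32 · min R -53/64 => -107/128
9 of 15 · RBRRBRBRR · max L -27/32 · min R -107/128 => -215/256
10 of 15 · RBRRBRBRRB · max L -215/256 · min R -107/128 => -429/512
11 of 15 · RBRRBRBRRBB · max L -429/512 · min R -107/128 => -857/1024
12 of 15 · RBRRBRBRRBBB · max L -857/1024 · min R -107/128 => -1713/2048
13 of 15 · RBRRBRBRRBBBR · max L -857/1024 · min R -1713/2048 => -3427/4096
14 of 15 · RBRRBRBRRBBBRB · max L -3427/4096 · min R -1713/2048 => -6853/8192
15 of 15 · RBRRBRBRRBBBRBR · max L -3427/4096 · min R -6853/8192 => -13707/16384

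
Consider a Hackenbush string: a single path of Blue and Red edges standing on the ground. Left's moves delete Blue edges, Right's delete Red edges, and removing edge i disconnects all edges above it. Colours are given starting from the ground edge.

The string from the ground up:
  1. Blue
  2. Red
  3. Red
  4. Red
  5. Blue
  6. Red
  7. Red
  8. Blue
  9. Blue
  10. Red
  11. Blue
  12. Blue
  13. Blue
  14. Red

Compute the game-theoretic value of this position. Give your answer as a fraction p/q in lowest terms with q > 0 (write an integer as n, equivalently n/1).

1245/8192

Prefix values for Blue Red Red Red Blue Red Red Blue Blue Red Blue Blue Blue Red via {L|R} + simplicity:
B: Left { 0 }, Right { ∅ } → simplest 1
BR: Left { 0 }, Right { 1 } → simplest 1/2
BRR: Left { 0 }, Right { 1/2, 1 } → simplest 1/4
BRRR: Left { 0 }, Right { 1/4, 1/2, 1 } → simplest 1/8
BRRRB: Left { 0, 1/8 }, Right { 1/4, 1/2, 1 } → simplest 3/16
BRRRBR: Left { 0, 1/8 }, Right { 3/16, 1/4, 1/2, 1 } → simplest 5/32
BRRRBRR: Left { 0, 1/8 }, Right { 5/32, 3/16, 1/4, 1/2, 1 } → simplest 9/64
BRRRBRRB: Left { 0, 1/8, 9/64 }, Right { 5/32, 3/16, 1/4, 1/2, 1 } → simplest 19/128
BRRRBRRBB: Left { 0, 1/8, 9/64, 19/128 }, Right { 5/32, 3/16, 1/4, 1/2, 1 } → simplest 39/256
BRRRBRRBBR: Left { 0, 1/8, 9/64, 19/128 }, Right { 39/256, 5/32, 3/16, 1/4, 1/2, 1 } → simplest 77/512
BRRRBRRBBRB: Left { 0, 1/8, 9/64, 19/128, 77/512 }, Right { 39/256, 5/32, 3/16, 1/4, 1/2, 1 } → simplest 155/1024
BRRRBRRBBRBB: Left { 0, 1/8, 9/64, 19/128, 77/512, 155/1024 }, Right { 39/256, 5/32, 3/16, 1/4, 1/2, 1 } → simplest 311/2048
BRRRBRRBBRBBB: Left { 0, 1/8, 9/64, 19/128, 77/512, 155/1024, 311/2048 }, Right { 39/256, 5/32, 3/16, 1/4, 1/2, 1 } → simplest 623/4096
BRRRBRRBBRBBBR: Left { 0, 1/8, 9/64, 19/128, 77/512, 155/1024, 311/2048 }, Right { 623/4096, 39/256, 5/32, 3/16, 1/4, 1/2, 1 } → simplest 1245/8192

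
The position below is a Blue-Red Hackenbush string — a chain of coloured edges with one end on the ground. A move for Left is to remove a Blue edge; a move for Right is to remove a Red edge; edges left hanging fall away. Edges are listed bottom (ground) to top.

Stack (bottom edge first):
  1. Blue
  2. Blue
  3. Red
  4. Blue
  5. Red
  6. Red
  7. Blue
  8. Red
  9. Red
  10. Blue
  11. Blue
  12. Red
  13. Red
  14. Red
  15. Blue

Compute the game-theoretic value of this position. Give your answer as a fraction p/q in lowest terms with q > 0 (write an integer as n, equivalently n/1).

1 of 15 · B · max L 0 · min R +∞ gives 1
2 of 15 · BB · max L 1 · min R +∞ gives 2
3 of 15 · BBR · max L 1 · min R 2 gives 3/2
4 of 15 · BBRB · max L 3/2 · min R 2 gives 7/4
5 of 15 · BBRBR · max L 3/2 · min R 7/4 gives 13/8
6 of 15 · BBRBRR · max L 3/2 · min R 13/8 gives 25/16
7 of 15 · BBRBRRB · max L 25/16 · min R 13/8 gives 51/32
8 of 15 · BBRBRRBR · max L 25/16 · min R 51/32 gives 101/64
9 of 15 · BBRBRRBRR · max L 25/16 · min R 101/64 gives 201/128
10 of 15 · BBRBRRBRRB · max L 201/128 · min R 101/64 gives 403/256
11 of 15 · BBRBRRBRRBB · max L 403/256 · min R 101/64 gives 807/512
12 of 15 · BBRBRRBRRBBR · max L 403/256 · min R 807/512 gives 1613/1024
13 of 15 · BBRBRRBRRBBRR · max L 403/256 · min R 1613/1024 gives 3225/2048
14 of 15 · BBRBRRBRRBBRRR · max L 403/256 · min R 3225/2048 gives 6449/4096
15 of 15 · BBRBRRBRRBBRRRB · max L 6449/4096 · min R 3225/2048 gives 12899/8192

12899/8192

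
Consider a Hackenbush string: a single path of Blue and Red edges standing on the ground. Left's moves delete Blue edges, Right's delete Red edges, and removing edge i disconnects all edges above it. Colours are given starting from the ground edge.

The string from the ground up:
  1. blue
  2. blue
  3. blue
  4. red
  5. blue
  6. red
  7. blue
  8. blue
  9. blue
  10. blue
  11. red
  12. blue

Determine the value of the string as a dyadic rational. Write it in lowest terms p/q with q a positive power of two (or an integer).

1403/512

edge 1 of 12 (blue): { 0 | · } gives 1
edge 2 of 12 (blue): { 0; 1 | · } gives 2
edge 3 of 12 (blue): { 0; 1; 2 | · } gives 3
edge 4 of 12 (red): { 0; 1; 2 | 3 } gives 5/2
edge 5 of 12 (blue): { 0; 1; 2; 5/2 | 3 } gives 11/4
edge 6 of 12 (red): { 0; 1; 2; 5/2 | 11/4; 3 } gives 21/8
edge 7 of 12 (blue): { 0; 1; 2; 5/2; 21/8 | 11/4; 3 } gives 43/16
edge 8 of 12 (blue): { 0; 1; 2; 5/2; 21/8; 43/16 | 11/4; 3 } gives 87/32
edge 9 of 12 (blue): { 0; 1; 2; 5/2; 21/8; 43/16; 87/32 | 11/4; 3 } gives 175/64
edge 10 of 12 (blue): { 0; 1; 2; 5/2; 21/8; 43/16; 87/32; 175/64 | 11/4; 3 } gives 351/128
edge 11 of 12 (red): { 0; 1; 2; 5/2; 21/8; 43/16; 87/32; 175/64 | 351/128; 11/4; 3 } gives 701/256
edge 12 of 12 (blue): { 0; 1; 2; 5/2; 21/8; 43/16; 87/32; 175/64; 701/256 | 351/128; 11/4; 3 } gives 1403/512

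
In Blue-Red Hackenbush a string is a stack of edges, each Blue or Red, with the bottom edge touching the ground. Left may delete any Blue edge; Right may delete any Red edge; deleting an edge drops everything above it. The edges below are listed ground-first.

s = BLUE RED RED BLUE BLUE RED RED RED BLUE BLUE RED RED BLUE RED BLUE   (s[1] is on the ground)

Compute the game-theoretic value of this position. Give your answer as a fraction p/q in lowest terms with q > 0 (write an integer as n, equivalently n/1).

Recurse on prefixes of the 15-edge string BLUE RED RED BLUE BLUE RED RED RED BLUE BLUE RED RED BLUE RED BLUE:
B: Left { 0 }, Right { (no moves) } — simplest 1
BR: Left { 0 }, Right { 1 } — simplest 1/2
BRR: Left { 0 }, Right { 1/2; 1 } — simplest 1/4
BRRB: Left { 0; 1/4 }, Right { 1/2; 1 } — simplest 3/8
BRRBB: Left { 0; 1/4; 3/8 }, Right { 1/2; 1 } — simplest 7/16
BRRBBR: Left { 0; 1/4; 3/8 }, Right { 7/16; 1/2; 1 } — simplest 13/32
BRRBBRR: Left { 0; 1/4; 3/8 }, Right { 13/32; 7/16; 1/2; 1 } — simplest 25/64
BRRBBRRR: Left { 0; 1/4; 3/8 }, Right { 25/64; 13/32; 7/16; 1/2; 1 } — simplest 49/128
BRRBBRRRB: Left { 0; 1/4; 3/8; 49/128 }, Right { 25/64; 13/32; 7/16; 1/2; 1 } — simplest 99/256
BRRBBRRRBB: Left { 0; 1/4; 3/8; 49/128; 99/256 }, Right { 25/64; 13/32; 7/16; 1/2; 1 } — simplest 199/512
BRRBBRRRBBR: Left { 0; 1/4; 3/8; 49/128; 99/256 }, Right { 199/512; 25/64; 13/32; 7/16; 1/2; 1 } — simplest 397/1024
BRRBBRRRBBRR: Left { 0; 1/4; 3/8; 49/128; 99/256 }, Right { 397/1024; 199/512; 25/64; 13/32; 7/16; 1/2; 1 } — simplest 793/2048
BRRBBRRRBBRRB: Left { 0; 1/4; 3/8; 49/128; 99/256; 793/2048 }, Right { 397/1024; 199/512; 25/64; 13/32; 7/16; 1/2; 1 } — simplest 1587/4096
BRRBBRRRBBRRBR: Left { 0; 1/4; 3/8; 49/128; 99/256; 793/2048 }, Right { 1587/4096; 397/1024; 199/512; 25/64; 13/32; 7/16; 1/2; 1 } — simplest 3173/8192
BRRBBRRRBBRRBRB: Left { 0; 1/4; 3/8; 49/128; 99/256; 793/2048; 3173/8192 }, Right { 1587/4096; 397/1024; 199/512; 25/64; 13/32; 7/16; 1/2; 1 } — simplest 6347/16384

6347/16384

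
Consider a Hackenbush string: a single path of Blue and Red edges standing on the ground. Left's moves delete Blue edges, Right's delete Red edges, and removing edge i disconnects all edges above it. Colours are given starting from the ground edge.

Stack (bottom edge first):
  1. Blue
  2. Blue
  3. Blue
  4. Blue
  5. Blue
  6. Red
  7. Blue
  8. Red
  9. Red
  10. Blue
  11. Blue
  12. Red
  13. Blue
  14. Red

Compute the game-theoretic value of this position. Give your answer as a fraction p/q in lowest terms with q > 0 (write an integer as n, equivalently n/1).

2357/512

Prefix values for Blue Blue Blue Blue Blue Red Blue Red Red Blue Blue Red Blue Red via {L|R} + simplicity:
B: Left { 0 }, Right { ∅ } => simplest 1
BB: Left { 0,1 }, Right { ∅ } => simplest 2
BBB: Left { 0,1,2 }, Right { ∅ } => simplest 3
BBBB: Left { 0,1,2,3 }, Right { ∅ } => simplest 4
BBBBB: Left { 0,1,2,3,4 }, Right { ∅ } => simplest 5
BBBBBR: Left { 0,1,2,3,4 }, Right { 5 } => simplest 9/2
BBBBBRB: Left { 0,1,2,3,4,9/2 }, Right { 5 } => simplest 19/4
BBBBBRBR: Left { 0,1,2,3,4,9/2 }, Right { 19/4,5 } => simplest 37/8
BBBBBRBRR: Left { 0,1,2,3,4,9/2 }, Right { 37/8,19/4,5 } => simplest 73/16
BBBBBRBRRB: Left { 0,1,2,3,4,9/2,73/16 }, Right { 37/8,19/4,5 } => simplest 147/32
BBBBBRBRRBB: Left { 0,1,2,3,4,9/2,73/16,147/32 }, Right { 37/8,19/4,5 } => simplest 295/64
BBBBBRBRRBBR: Left { 0,1,2,3,4,9/2,73/16,147/32 }, Right { 295/64,37/8,19/4,5 } => simplest 589/128
BBBBBRBRRBBRB: Left { 0,1,2,3,4,9/2,73/16,147/32,589/128 }, Right { 295/64,37/8,19/4,5 } => simplest 1179/256
BBBBBRBRRBBRBR: Left { 0,1,2,3,4,9/2,73/16,147/32,589/128 }, Right { 1179/256,295/64,37/8,19/4,5 } => simplest 2357/512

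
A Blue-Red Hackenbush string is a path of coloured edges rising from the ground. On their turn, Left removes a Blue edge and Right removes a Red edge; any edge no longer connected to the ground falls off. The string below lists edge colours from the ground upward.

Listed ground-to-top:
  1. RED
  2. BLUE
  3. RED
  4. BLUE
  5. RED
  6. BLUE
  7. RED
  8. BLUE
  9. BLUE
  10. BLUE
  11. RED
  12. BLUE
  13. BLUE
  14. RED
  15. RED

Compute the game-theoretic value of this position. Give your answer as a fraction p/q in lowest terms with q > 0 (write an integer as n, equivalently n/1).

-10791/16384

edge 1 of 15 (RED): { · | 0 } — -1
edge 2 of 15 (BLUE): { -1 | 0 } — -1/2
edge 3 of 15 (RED): { -1 | -1/2; 0 } — -3/4
edge 4 of 15 (BLUE): { -1; -3/4 | -1/2; 0 } — -5/8
edge 5 of 15 (RED): { -1; -3/4 | -5/8; -1/2; 0 } — -11/16
edge 6 of 15 (BLUE): { -1; -3/4; -11/16 | -5/8; -1/2; 0 } — -21/32
edge 7 of 15 (RED): { -1; -3/4; -11/16 | -21/32; -5/8; -1/2; 0 } — -43/64
edge 8 of 15 (BLUE): { -1; -3/4; -11/16; -43/64 | -21/32; -5/8; -1/2; 0 } — -85/128
edge 9 of 15 (BLUE): { -1; -3/4; -11/16; -43/64; -85/128 | -21/32; -5/8; -1/2; 0 } — -169/256
edge 10 of 15 (BLUE): { -1; -3/4; -11/16; -43/64; -85/128; -169/256 | -21/32; -5/8; -1/2; 0 } — -337/512
edge 11 of 15 (RED): { -1; -3/4; -11/16; -43/64; -85/128; -169/256 | -337/512; -21/32; -5/8; -1/2; 0 } — -675/1024
edge 12 of 15 (BLUE): { -1; -3/4; -11/16; -43/64; -85/128; -169/256; -675/1024 | -337/512; -21/32; -5/8; -1/2; 0 } — -1349/2048
edge 13 of 15 (BLUE): { -1; -3/4; -11/16; -43/64; -85/128; -169/256; -675/1024; -1349/2048 | -337/512; -21/32; -5/8; -1/2; 0 } — -2697/4096
edge 14 of 15 (RED): { -1; -3/4; -11/16; -43/64; -85/128; -169/256; -675/1024; -1349/2048 | -2697/4096; -337/512; -21/32; -5/8; -1/2; 0 } — -5395/8192
edge 15 of 15 (RED): { -1; -3/4; -11/16; -43/64; -85/128; -169/256; -675/1024; -1349/2048 | -5395/8192; -2697/4096; -337/512; -21/32; -5/8; -1/2; 0 } — -10791/16384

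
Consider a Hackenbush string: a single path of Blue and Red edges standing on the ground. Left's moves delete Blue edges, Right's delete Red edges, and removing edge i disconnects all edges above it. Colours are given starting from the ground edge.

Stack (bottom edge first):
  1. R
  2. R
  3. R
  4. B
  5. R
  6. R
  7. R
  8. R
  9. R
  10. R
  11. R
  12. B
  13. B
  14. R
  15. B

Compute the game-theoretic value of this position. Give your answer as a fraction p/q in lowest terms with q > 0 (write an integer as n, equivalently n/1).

-12261/4096

Prefix values for R R R B R R R R R R R B B R B via {L|R} + simplicity:
g_1 [R]  L=[·]  R=[0]  => -1
g_2 [RR]  L=[·]  R=[-1, 0]  => -2
g_3 [RRR]  L=[·]  R=[-2, -1, 0]  => -3
g_4 [RRRB]  L=[-3]  R=[-2, -1, 0]  => -5/2
g_5 [RRRBR]  L=[-3]  R=[-5/2, -2, -1, 0]  => -11/4
g_6 [RRRBRR]  L=[-3]  R=[-11/4, -5/2, -2, -1, 0]  => -23/8
g_7 [RRRBRRR]  L=[-3]  R=[-23/8, -11/4, -5/2, -2, -1, 0]  => -47/16
g_8 [RRRBRRRR]  L=[-3]  R=[-47/16, -23/8, -11/4, -5/2, -2, -1, 0]  => -95/32
g_9 [RRRBRRRRR]  L=[-3]  R=[-95/32, -47/16, -23/8, -11/4, -5/2, -2, -1, 0]  => -191/64
g_10 [RRRBRRRRRR]  L=[-3]  R=[-191/64, -95/32, -47/16, -23/8, -11/4, -5/2, -2, -1, 0]  => -383/128
g_11 [RRRBRRRRRRR]  L=[-3]  R=[-383/128, -191/64, -95/32, -47/16, -23/8, -11/4, -5/2, -2, -1, 0]  => -767/256
g_12 [RRRBRRRRRRRB]  L=[-3, -767/256]  R=[-383/128, -191/64, -95/32, -47/16, -23/8, -11/4, -5/2, -2, -1, 0]  => -1533/512
g_13 [RRRBRRRRRRRBB]  L=[-3, -767/256, -1533/512]  R=[-383/128, -191/64, -95/32, -47/16, -23/8, -11/4, -5/2, -2, -1, 0]  => -3065/1024
g_14 [RRRBRRRRRRRBBR]  L=[-3, -767/256, -1533/512]  R=[-3065/1024, -383/128, -191/64, -95/32, -47/16, -23/8, -11/4, -5/2, -2, -1, 0]  => -6131/2048
g_15 [RRRBRRRRRRRBBRB]  L=[-3, -767/256, -1533/512, -6131/2048]  R=[-3065/1024, -383/128, -191/64, -95/32, -47/16, -23/8, -11/4, -5/2, -2, -1, 0]  => -12261/4096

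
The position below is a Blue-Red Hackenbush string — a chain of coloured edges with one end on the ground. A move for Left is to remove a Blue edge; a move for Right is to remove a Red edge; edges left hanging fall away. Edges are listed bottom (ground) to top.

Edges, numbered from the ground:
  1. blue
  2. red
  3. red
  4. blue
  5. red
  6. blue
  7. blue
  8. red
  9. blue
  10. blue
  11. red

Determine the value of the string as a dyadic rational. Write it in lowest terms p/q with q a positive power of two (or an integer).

Build g(s[:k]) for k = 1..11, string s = blue red red blue red blue blue red blue blue red.
b: Left { 0 }, Right { — } so simplest 1
br: Left { 0 }, Right { 1 } so simplest 1/2
brr: Left { 0 }, Right { 1/2; 1 } so simplest 1/4
brrb: Left { 0; 1/4 }, Right { 1/2; 1 } so simplest 3/8
brrbr: Left { 0; 1/4 }, Right { 3/8; 1/2; 1 } so simplest 5/16
brrbrb: Left { 0; 1/4; 5/16 }, Right { 3/8; 1/2; 1 } so simplest 11/32
brrbrbb: Left { 0; 1/4; 5/16; 11/32 }, Right { 3/8; 1/2; 1 } so simplest 23/64
brrbrbbr: Left { 0; 1/4; 5/16; 11/32 }, Right { 23/64; 3/8; 1/2; 1 } so simplest 45/128
brrbrbbrb: Left { 0; 1/4; 5/16; 11/32; 45/128 }, Right { 23/64; 3/8; 1/2; 1 } so simplest 91/256
brrbrbbrbb: Left { 0; 1/4; 5/16; 11/32; 45/128; 91/256 }, Right { 23/64; 3/8; 1/2; 1 } so simplest 183/512
brrbrbbrbbr: Left { 0; 1/4; 5/16; 11/32; 45/128; 91/256 }, Right { 183/512; 23/64; 3/8; 1/2; 1 } so simplest 365/1024

365/1024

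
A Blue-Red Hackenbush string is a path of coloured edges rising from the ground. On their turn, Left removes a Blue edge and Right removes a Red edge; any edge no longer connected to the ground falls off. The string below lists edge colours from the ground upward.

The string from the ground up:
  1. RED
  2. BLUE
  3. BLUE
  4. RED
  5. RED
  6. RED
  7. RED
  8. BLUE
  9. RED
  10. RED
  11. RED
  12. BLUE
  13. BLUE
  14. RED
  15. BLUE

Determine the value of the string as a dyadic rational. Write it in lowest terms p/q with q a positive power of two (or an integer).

Prefix values for RED BLUE BLUE RED RED RED RED BLUE RED RED RED BLUE BLUE RED BLUE via {L|R} + simplicity:
G(R) = {  | 0 } → -1
G(RB) = { -1 | 0 } → -1/2
G(RBB) = { -1, -1/2 | 0 } → -1/4
G(RBBR) = { -1, -1/2 | -1/4, 0 } → -3/8
G(RBBRR) = { -1, -1/2 | -3/8, -1/4, 0 } → -7/16
G(RBBRRR) = { -1, -1/2 | -7/16, -3/8, -1/4, 0 } → -15/32
G(RBBRRRR) = { -1, -1/2 | -15/32, -7/16, -3/8, -1/4, 0 } → -31/64
G(RBBRRRRB) = { -1, -1/2, -31/64 | -15/32, -7/16, -3/8, -1/4, 0 } → -61/128
G(RBBRRRRBR) = { -1, -1/2, -31/64 | -61/128, -15/32, -7/16, -3/8, -1/4, 0 } → -123/256
G(RBBRRRRBRR) = { -1, -1/2, -31/64 | -123/256, -61/128, -15/32, -7/16, -3/8, -1/4, 0 } → -247/512
G(RBBRRRRBRRR) = { -1, -1/2, -31/64 | -247/512, -123/256, -61/128, -15/32, -7/16, -3/8, -1/4, 0 } → -495/1024
G(RBBRRRRBRRRB) = { -1, -1/2, -31/64, -495/1024 | -247/512, -123/256, -61/128, -15/32, -7/16, -3/8, -1/4, 0 } → -989/2048
G(RBBRRRRBRRRBB) = { -1, -1/2, -31/64, -495/1024, -989/2048 | -247/512, -123/256, -61/128, -15/32, -7/16, -3/8, -1/4, 0 } → -1977/4096
G(RBBRRRRBRRRBBR) = { -1, -1/2, -31/64, -495/1024, -989/2048 | -1977/4096, -247/512, -123/256, -61/128, -15/32, -7/16, -3/8, -1/4, 0 } → -3955/8192
G(RBBRRRRBRRRBBRB) = { -1, -1/2, -31/64, -495/1024, -989/2048, -3955/8192 | -1977/4096, -247/512, -123/256, -61/128, -15/32, -7/16, -3/8, -1/4, 0 } → -7909/16384

-7909/16384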